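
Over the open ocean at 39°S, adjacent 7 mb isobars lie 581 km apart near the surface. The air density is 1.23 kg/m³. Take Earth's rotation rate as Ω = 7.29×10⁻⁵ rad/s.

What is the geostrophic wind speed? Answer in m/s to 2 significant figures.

Coriolis parameter at 39°S:
f = 2Ω sin φ = 2 × 7.29×10⁻⁵ × sin 39° = 9.18×10⁻⁵ s⁻¹
Pressure gradient: |∂P/∂n| = 700 Pa / 581000 m = 1.20×10⁻³ Pa/m
Geostrophic balance (pressure-gradient force = Coriolis force):
V_g = (1/(fρ)) |∂P/∂n| = 1.20×10⁻³ / (9.18×10⁻⁵ × 1.23) = 10.7 m/s

11 m/s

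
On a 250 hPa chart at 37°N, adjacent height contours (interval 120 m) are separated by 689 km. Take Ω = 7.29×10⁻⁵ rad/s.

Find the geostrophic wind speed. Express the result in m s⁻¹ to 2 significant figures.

19 m s⁻¹

Coriolis parameter at 37°N:
f = 2Ω sin φ = 2 × 7.29×10⁻⁵ × sin 37° = 8.77×10⁻⁵ s⁻¹
Height gradient: |∂Z/∂n| = 120 m / 689000 m = 1.74×10⁻⁴
On a pressure surface, geostrophic balance gives V_g = (g/f)|∂Z/∂n|:
V_g = 9.81 × 1.74×10⁻⁴ / 8.77×10⁻⁵ = 19.5 m/s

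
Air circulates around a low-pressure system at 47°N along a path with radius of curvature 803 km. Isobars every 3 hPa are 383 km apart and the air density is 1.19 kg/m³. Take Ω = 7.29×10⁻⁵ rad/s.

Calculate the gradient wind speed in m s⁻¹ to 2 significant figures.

Coriolis parameter at 47°N:
f = 2Ω sin φ = 2 × 7.29×10⁻⁵ × sin 47° = 1.07×10⁻⁴ s⁻¹
Pressure gradient: |∂P/∂n| = 300 Pa / 383000 m = 7.83×10⁻⁴ Pa/m
Geostrophic speed: V_g = |∂P/∂n|/(fρ) = 7.83×10⁻⁴/(1.07×10⁻⁴ × 1.19) = 6.17 m/s
Around a low, centrifugal force acts outward with Coriolis, so pressure-gradient force balances both:
(1/ρ)|∂P/∂n| = fV + V²/R  →  V² + fR·V − fR·V_g = 0
With fR = 1.07×10⁻⁴ × 803×10³ m = 85.6 m/s:
V = [−fR + √((fR)² + 4 fR V_g)]/2 = [−85.6 + √(85.6² + 4×85.6×6.17)]/2 = 5.78 m/s
Subgeostrophic (V < V_g = 6.17 m/s), as expected around a low.

5.8 m s⁻¹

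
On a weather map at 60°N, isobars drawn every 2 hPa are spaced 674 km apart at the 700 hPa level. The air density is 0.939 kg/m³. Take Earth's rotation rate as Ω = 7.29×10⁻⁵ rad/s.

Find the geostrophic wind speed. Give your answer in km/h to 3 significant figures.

Coriolis parameter at 60°N:
f = 2Ω sin φ = 2 × 7.29×10⁻⁵ × sin 60° = 1.26×10⁻⁴ s⁻¹
Pressure gradient: |∂P/∂n| = 200 Pa / 674000 m = 2.97×10⁻⁴ Pa/m
Geostrophic balance (pressure-gradient force = Coriolis force):
V_g = (1/(fρ)) |∂P/∂n| = 2.97×10⁻⁴ / (1.26×10⁻⁴ × 0.939) = 2.50 m/s
Converting: 2.50 m/s × 3.6 = 9.01 km/h

9.01 km/h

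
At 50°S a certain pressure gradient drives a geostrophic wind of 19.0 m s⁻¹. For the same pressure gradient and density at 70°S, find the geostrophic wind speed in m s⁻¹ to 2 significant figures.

15 m s⁻¹

With the same pressure gradient and density, V_g ∝ 1/f ∝ 1/sin φ.
V₂ = V₁ · sin φ₁ / sin φ₂ = 19.0 × sin 50° / sin 70°
V₂ = 19.0 × 0.7660/0.9397 = 15 m s⁻¹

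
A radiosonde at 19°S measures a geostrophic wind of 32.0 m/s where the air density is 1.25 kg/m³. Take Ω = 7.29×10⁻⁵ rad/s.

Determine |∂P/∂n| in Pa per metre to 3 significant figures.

Coriolis parameter at 19°S:
f = 2Ω sin φ = 2 × 7.29×10⁻⁵ × sin 19° = 4.75×10⁻⁵ s⁻¹
Geostrophic balance rearranged: |∂P/∂n| = f ρ V_g
|∂P/∂n| = 4.75×10⁻⁵ × 1.25 × 32.0 = 1.90×10⁻³ Pa/m

1.90×10⁻³ Pa/m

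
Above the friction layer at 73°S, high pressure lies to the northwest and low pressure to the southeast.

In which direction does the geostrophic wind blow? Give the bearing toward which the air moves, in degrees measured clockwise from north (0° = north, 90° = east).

The pressure-gradient force points toward the southeast (bearing 135°).
Geostrophic balance: in the Southern Hemisphere the Coriolis force deflects motion to the left, so the geostrophic wind blows 90° to the left of the pressure-gradient force (low pressure on the right).
Rotating 135° by 90° counterclockwise gives 045° — the wind blows toward the northeast.

045°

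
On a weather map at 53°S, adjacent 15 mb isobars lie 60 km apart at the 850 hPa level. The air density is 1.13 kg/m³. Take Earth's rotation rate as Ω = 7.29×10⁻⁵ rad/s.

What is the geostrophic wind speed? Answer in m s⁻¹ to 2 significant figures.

Coriolis parameter at 53°S:
f = 2Ω sin φ = 2 × 7.29×10⁻⁵ × sin 53° = 1.16×10⁻⁴ s⁻¹
Pressure gradient: |∂P/∂n| = 1500 Pa / 60000 m = 2.50×10⁻² Pa/m
Geostrophic balance (pressure-gradient force = Coriolis force):
V_g = (1/(fρ)) |∂P/∂n| = 2.50×10⁻² / (1.16×10⁻⁴ × 1.13) = 190 m/s

190 m s⁻¹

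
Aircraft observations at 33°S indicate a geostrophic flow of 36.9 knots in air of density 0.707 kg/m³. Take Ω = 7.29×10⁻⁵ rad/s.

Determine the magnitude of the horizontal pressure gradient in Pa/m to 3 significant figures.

Coriolis parameter at 33°S:
f = 2Ω sin φ = 2 × 7.29×10⁻⁵ × sin 33° = 7.94×10⁻⁵ s⁻¹
Wind speed in SI: 36.9 knots = 19.0 m/s
Geostrophic balance rearranged: |∂P/∂n| = f ρ V_g
|∂P/∂n| = 7.94×10⁻⁵ × 0.707 × 19.0 = 1.07×10⁻³ Pa/m

1.07×10⁻³ Pa/m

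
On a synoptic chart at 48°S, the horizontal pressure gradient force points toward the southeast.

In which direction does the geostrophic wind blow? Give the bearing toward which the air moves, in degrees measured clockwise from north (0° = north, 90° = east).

045°

The pressure-gradient force points toward the southeast (bearing 135°).
Geostrophic balance: in the Southern Hemisphere the Coriolis force deflects motion to the left, so the geostrophic wind blows 90° to the left of the pressure-gradient force (low pressure on the right).
Rotating 135° by 90° counterclockwise gives 045° — the wind blows toward the northeast.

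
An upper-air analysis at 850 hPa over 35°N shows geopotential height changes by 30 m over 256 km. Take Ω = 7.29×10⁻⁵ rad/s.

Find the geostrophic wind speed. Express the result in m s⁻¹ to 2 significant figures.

14 m s⁻¹

Coriolis parameter at 35°N:
f = 2Ω sin φ = 2 × 7.29×10⁻⁵ × sin 35° = 8.36×10⁻⁵ s⁻¹
Height gradient: |∂Z/∂n| = 30 m / 256000 m = 1.17×10⁻⁴
On a pressure surface, geostrophic balance gives V_g = (g/f)|∂Z/∂n|:
V_g = 9.81 × 1.17×10⁻⁴ / 8.36×10⁻⁵ = 13.7 m/s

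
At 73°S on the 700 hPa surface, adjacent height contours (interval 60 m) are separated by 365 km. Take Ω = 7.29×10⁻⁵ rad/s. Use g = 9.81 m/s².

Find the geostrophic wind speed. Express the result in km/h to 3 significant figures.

Coriolis parameter at 73°S:
f = 2Ω sin φ = 2 × 7.29×10⁻⁵ × sin 73° = 1.39×10⁻⁴ s⁻¹
Height gradient: |∂Z/∂n| = 60 m / 365000 m = 1.64×10⁻⁴
On a pressure surface, geostrophic balance gives V_g = (g/f)|∂Z/∂n|:
V_g = 9.81 × 1.64×10⁻⁴ / 1.39×10⁻⁴ = 11.6 m/s
Converting: 11.6 m/s × 3.6 = 41.6 km/h

41.6 km/h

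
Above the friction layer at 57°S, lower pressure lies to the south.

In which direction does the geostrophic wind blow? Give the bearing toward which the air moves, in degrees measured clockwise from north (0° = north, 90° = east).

The pressure-gradient force points toward the south (bearing 180°).
Geostrophic balance: in the Southern Hemisphere the Coriolis force deflects motion to the left, so the geostrophic wind blows 90° to the left of the pressure-gradient force (low pressure on the right).
Rotating 180° by 90° counterclockwise gives 090° — the wind blows toward the east.

090°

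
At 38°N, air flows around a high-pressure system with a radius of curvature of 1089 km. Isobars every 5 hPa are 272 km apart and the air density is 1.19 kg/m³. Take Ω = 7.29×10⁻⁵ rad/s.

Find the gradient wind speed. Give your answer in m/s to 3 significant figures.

22.3 m/s

Coriolis parameter at 38°N:
f = 2Ω sin φ = 2 × 7.29×10⁻⁵ × sin 38° = 8.98×10⁻⁵ s⁻¹
Pressure gradient: |∂P/∂n| = 500 Pa / 272000 m = 1.84×10⁻³ Pa/m
Geostrophic speed: V_g = |∂P/∂n|/(fρ) = 1.84×10⁻³/(8.98×10⁻⁵ × 1.19) = 17.2 m/s
Around a high, pressure-gradient force acts outward with centrifugal, so Coriolis balances both:
fV = (1/ρ)|∂P/∂n| + V²/R  →  V² − fR·V + fR·V_g = 0
With fR = 8.98×10⁻⁵ × 1089×10³ m = 97.8 m/s:
V = [fR − √((fR)² − 4 fR V_g)]/2 = [97.8 − √(97.8² − 4×97.8×17.2)]/2 = 22.3 m/s
Supergeostrophic (V > V_g = 17.2 m/s), as expected around a high.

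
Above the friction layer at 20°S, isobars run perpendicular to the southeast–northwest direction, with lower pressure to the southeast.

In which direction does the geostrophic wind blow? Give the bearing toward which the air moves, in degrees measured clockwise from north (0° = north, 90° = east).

The pressure-gradient force points toward the southeast (bearing 135°).
Geostrophic balance: in the Southern Hemisphere the Coriolis force deflects motion to the left, so the geostrophic wind blows 90° to the left of the pressure-gradient force (low pressure on the right).
Rotating 135° by 90° counterclockwise gives 045° — the wind blows toward the northeast.

045°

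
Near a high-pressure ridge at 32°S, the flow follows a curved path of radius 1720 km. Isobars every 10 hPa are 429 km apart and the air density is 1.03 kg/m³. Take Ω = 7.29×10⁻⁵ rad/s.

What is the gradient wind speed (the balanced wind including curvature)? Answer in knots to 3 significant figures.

84.7 knots

Coriolis parameter at 32°S:
f = 2Ω sin φ = 2 × 7.29×10⁻⁵ × sin 32° = 7.73×10⁻⁵ s⁻¹
Pressure gradient: |∂P/∂n| = 1000 Pa / 429000 m = 2.33×10⁻³ Pa/m
Geostrophic speed: V_g = |∂P/∂n|/(fρ) = 2.33×10⁻³/(7.73×10⁻⁵ × 1.03) = 29.3 m/s
Around a high, pressure-gradient force acts outward with centrifugal, so Coriolis balances both:
fV = (1/ρ)|∂P/∂n| + V²/R  →  V² − fR·V + fR·V_g = 0
With fR = 7.73×10⁻⁵ × 1720×10³ m = 133 m/s:
V = [fR − √((fR)² − 4 fR V_g)]/2 = [133 − √(133² − 4×133×29.3)]/2 = 43.6 m/s
Supergeostrophic (V > V_g = 29.3 m/s), as expected around a high.
Converting: 43.6 m/s × 1.944 = 84.7 knots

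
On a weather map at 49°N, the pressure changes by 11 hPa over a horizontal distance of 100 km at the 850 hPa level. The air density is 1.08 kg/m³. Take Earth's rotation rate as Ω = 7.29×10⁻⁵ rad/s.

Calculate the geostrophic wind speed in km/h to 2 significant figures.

330 km/h

Coriolis parameter at 49°N:
f = 2Ω sin φ = 2 × 7.29×10⁻⁵ × sin 49° = 1.10×10⁻⁴ s⁻¹
Pressure gradient: |∂P/∂n| = 1100 Pa / 100000 m = 1.10×10⁻² Pa/m
Geostrophic balance (pressure-gradient force = Coriolis force):
V_g = (1/(fρ)) |∂P/∂n| = 1.10×10⁻² / (1.10×10⁻⁴ × 1.08) = 92.6 m/s
Converting: 92.6 m/s × 3.6 = 330 km/h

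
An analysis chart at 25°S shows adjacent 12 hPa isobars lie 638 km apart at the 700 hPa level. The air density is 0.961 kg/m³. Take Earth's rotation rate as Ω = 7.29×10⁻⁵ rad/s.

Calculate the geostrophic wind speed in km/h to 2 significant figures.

Coriolis parameter at 25°S:
f = 2Ω sin φ = 2 × 7.29×10⁻⁵ × sin 25° = 6.16×10⁻⁵ s⁻¹
Pressure gradient: |∂P/∂n| = 1200 Pa / 638000 m = 1.88×10⁻³ Pa/m
Geostrophic balance (pressure-gradient force = Coriolis force):
V_g = (1/(fρ)) |∂P/∂n| = 1.88×10⁻³ / (6.16×10⁻⁵ × 0.961) = 31.8 m/s
Converting: 31.8 m/s × 3.6 = 110 km/h

110 km/h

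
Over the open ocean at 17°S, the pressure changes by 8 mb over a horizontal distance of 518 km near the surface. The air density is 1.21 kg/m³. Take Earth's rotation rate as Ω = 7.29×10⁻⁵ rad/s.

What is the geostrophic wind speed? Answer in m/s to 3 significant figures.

Coriolis parameter at 17°S:
f = 2Ω sin φ = 2 × 7.29×10⁻⁵ × sin 17° = 4.26×10⁻⁵ s⁻¹
Pressure gradient: |∂P/∂n| = 800 Pa / 518000 m = 1.54×10⁻³ Pa/m
Geostrophic balance (pressure-gradient force = Coriolis force):
V_g = (1/(fρ)) |∂P/∂n| = 1.54×10⁻³ / (4.26×10⁻⁵ × 1.21) = 29.9 m/s

29.9 m/s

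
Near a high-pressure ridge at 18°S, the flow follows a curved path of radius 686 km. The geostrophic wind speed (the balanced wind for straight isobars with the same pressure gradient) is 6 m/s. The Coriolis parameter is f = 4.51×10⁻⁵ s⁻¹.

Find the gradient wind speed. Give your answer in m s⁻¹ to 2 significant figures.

8.1 m s⁻¹

Around a high, pressure-gradient force acts outward with centrifugal, so Coriolis balances both:
fV = (1/ρ)|∂P/∂n| + V²/R  →  V² − fR·V + fR·V_g = 0
With fR = 4.51×10⁻⁵ × 686×10³ m = 30.9 m/s:
V = [fR − √((fR)² − 4 fR V_g)]/2 = [30.9 − √(30.9² − 4×30.9×6)]/2 = 8.14 m/s
Supergeostrophic (V > V_g = 6 m/s), as expected around a high.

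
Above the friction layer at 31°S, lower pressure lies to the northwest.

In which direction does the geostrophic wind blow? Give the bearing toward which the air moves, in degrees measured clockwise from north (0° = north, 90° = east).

The pressure-gradient force points toward the northwest (bearing 315°).
Geostrophic balance: in the Southern Hemisphere the Coriolis force deflects motion to the left, so the geostrophic wind blows 90° to the left of the pressure-gradient force (low pressure on the right).
Rotating 315° by 90° counterclockwise gives 225° — the wind blows toward the southwest.

225°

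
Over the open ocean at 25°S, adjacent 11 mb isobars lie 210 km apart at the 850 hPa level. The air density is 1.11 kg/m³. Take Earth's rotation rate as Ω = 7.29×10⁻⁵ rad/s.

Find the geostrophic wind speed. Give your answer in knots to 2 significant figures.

150 knots

Coriolis parameter at 25°S:
f = 2Ω sin φ = 2 × 7.29×10⁻⁵ × sin 25° = 6.16×10⁻⁵ s⁻¹
Pressure gradient: |∂P/∂n| = 1100 Pa / 210000 m = 5.24×10⁻³ Pa/m
Geostrophic balance (pressure-gradient force = Coriolis force):
V_g = (1/(fρ)) |∂P/∂n| = 5.24×10⁻³ / (6.16×10⁻⁵ × 1.11) = 76.6 m/s
Converting: 76.6 m/s × 1.944 = 150 knots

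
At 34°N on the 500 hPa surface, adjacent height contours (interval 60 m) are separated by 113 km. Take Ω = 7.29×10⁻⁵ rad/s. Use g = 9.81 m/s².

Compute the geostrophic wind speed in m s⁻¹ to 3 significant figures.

Coriolis parameter at 34°N:
f = 2Ω sin φ = 2 × 7.29×10⁻⁵ × sin 34° = 8.15×10⁻⁵ s⁻¹
Height gradient: |∂Z/∂n| = 60 m / 113000 m = 5.31×10⁻⁴
On a pressure surface, geostrophic balance gives V_g = (g/f)|∂Z/∂n|:
V_g = 9.81 × 5.31×10⁻⁴ / 8.15×10⁻⁵ = 63.9 m/s

63.9 m s⁻¹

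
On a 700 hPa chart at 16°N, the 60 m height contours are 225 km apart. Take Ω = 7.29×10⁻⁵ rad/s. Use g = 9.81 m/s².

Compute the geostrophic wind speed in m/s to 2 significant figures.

Coriolis parameter at 16°N:
f = 2Ω sin φ = 2 × 7.29×10⁻⁵ × sin 16° = 4.02×10⁻⁵ s⁻¹
Height gradient: |∂Z/∂n| = 60 m / 225000 m = 2.67×10⁻⁴
On a pressure surface, geostrophic balance gives V_g = (g/f)|∂Z/∂n|:
V_g = 9.81 × 2.67×10⁻⁴ / 4.02×10⁻⁵ = 65.1 m/s

65 m/s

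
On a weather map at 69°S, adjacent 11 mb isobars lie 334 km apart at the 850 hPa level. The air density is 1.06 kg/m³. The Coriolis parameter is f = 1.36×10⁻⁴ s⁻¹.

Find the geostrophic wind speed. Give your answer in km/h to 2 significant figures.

Pressure gradient: |∂P/∂n| = 1100 Pa / 334000 m = 3.29×10⁻³ Pa/m
Geostrophic balance (pressure-gradient force = Coriolis force):
V_g = (1/(fρ)) |∂P/∂n| = 3.29×10⁻³ / (1.36×10⁻⁴ × 1.06) = 22.8 m/s
Converting: 22.8 m/s × 3.6 = 82 km/h

82 km/h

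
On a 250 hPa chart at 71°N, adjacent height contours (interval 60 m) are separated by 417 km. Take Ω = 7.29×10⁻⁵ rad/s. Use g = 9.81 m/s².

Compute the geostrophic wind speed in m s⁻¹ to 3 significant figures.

10.2 m s⁻¹

Coriolis parameter at 71°N:
f = 2Ω sin φ = 2 × 7.29×10⁻⁵ × sin 71° = 1.38×10⁻⁴ s⁻¹
Height gradient: |∂Z/∂n| = 60 m / 417000 m = 1.44×10⁻⁴
On a pressure surface, geostrophic balance gives V_g = (g/f)|∂Z/∂n|:
V_g = 9.81 × 1.44×10⁻⁴ / 1.38×10⁻⁴ = 10.2 m/s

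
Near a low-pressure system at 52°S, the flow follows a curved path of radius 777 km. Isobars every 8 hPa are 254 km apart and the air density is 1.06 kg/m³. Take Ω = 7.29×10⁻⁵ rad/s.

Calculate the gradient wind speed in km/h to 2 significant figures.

75 km/h

Coriolis parameter at 52°S:
f = 2Ω sin φ = 2 × 7.29×10⁻⁵ × sin 52° = 1.15×10⁻⁴ s⁻¹
Pressure gradient: |∂P/∂n| = 800 Pa / 254000 m = 3.15×10⁻³ Pa/m
Geostrophic speed: V_g = |∂P/∂n|/(fρ) = 3.15×10⁻³/(1.15×10⁻⁴ × 1.06) = 25.9 m/s
Around a low, centrifugal force acts outward with Coriolis, so pressure-gradient force balances both:
(1/ρ)|∂P/∂n| = fV + V²/R  →  V² + fR·V − fR·V_g = 0
With fR = 1.15×10⁻⁴ × 777×10³ m = 89.3 m/s:
V = [−fR + √((fR)² + 4 fR V_g)]/2 = [−89.3 + √(89.3² + 4×89.3×25.9)]/2 = 20.9 m/s
Subgeostrophic (V < V_g = 25.9 m/s), as expected around a low.
Converting: 20.9 m/s × 3.6 = 75 km/h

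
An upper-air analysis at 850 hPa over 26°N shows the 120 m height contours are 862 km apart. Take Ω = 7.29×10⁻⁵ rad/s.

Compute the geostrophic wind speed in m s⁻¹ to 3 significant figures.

21.4 m s⁻¹

Coriolis parameter at 26°N:
f = 2Ω sin φ = 2 × 7.29×10⁻⁵ × sin 26° = 6.39×10⁻⁵ s⁻¹
Height gradient: |∂Z/∂n| = 120 m / 862000 m = 1.39×10⁻⁴
On a pressure surface, geostrophic balance gives V_g = (g/f)|∂Z/∂n|:
V_g = 9.81 × 1.39×10⁻⁴ / 6.39×10⁻⁵ = 21.4 m/s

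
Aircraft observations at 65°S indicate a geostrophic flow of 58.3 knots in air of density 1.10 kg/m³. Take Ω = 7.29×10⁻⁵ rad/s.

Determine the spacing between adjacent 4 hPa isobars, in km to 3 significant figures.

Coriolis parameter at 65°S:
f = 2Ω sin φ = 2 × 7.29×10⁻⁵ × sin 65° = 1.32×10⁻⁴ s⁻¹
Wind speed in SI: 58.3 knots = 30.0 m/s
Geostrophic balance rearranged: |∂P/∂n| = f ρ V_g
|∂P/∂n| = 1.32×10⁻⁴ × 1.10 × 30.0 = 4.36×10⁻³ Pa/m
Isobar spacing: Δn = ΔP/|∂P/∂n| = 400 Pa / 4.36×10⁻³ Pa/m = 91755 m ≈ 91.8 km

91.8 km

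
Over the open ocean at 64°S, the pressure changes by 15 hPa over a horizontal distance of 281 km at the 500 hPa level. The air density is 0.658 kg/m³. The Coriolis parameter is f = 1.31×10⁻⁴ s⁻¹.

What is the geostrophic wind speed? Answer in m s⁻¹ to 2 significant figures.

62 m s⁻¹

Pressure gradient: |∂P/∂n| = 1500 Pa / 281000 m = 5.34×10⁻³ Pa/m
Geostrophic balance (pressure-gradient force = Coriolis force):
V_g = (1/(fρ)) |∂P/∂n| = 5.34×10⁻³ / (1.31×10⁻⁴ × 0.658) = 61.9 m/s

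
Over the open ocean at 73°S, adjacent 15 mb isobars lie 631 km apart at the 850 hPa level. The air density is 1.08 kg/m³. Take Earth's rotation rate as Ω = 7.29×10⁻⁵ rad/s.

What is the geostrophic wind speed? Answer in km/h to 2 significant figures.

Coriolis parameter at 73°S:
f = 2Ω sin φ = 2 × 7.29×10⁻⁵ × sin 73° = 1.39×10⁻⁴ s⁻¹
Pressure gradient: |∂P/∂n| = 1500 Pa / 631000 m = 2.38×10⁻³ Pa/m
Geostrophic balance (pressure-gradient force = Coriolis force):
V_g = (1/(fρ)) |∂P/∂n| = 2.38×10⁻³ / (1.39×10⁻⁴ × 1.08) = 15.8 m/s
Converting: 15.8 m/s × 3.6 = 57 km/h

57 km/h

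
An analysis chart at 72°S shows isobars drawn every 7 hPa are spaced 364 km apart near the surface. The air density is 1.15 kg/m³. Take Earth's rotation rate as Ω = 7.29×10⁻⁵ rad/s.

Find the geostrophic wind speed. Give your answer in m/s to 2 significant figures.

12 m/s

Coriolis parameter at 72°S:
f = 2Ω sin φ = 2 × 7.29×10⁻⁵ × sin 72° = 1.39×10⁻⁴ s⁻¹
Pressure gradient: |∂P/∂n| = 700 Pa / 364000 m = 1.92×10⁻³ Pa/m
Geostrophic balance (pressure-gradient force = Coriolis force):
V_g = (1/(fρ)) |∂P/∂n| = 1.92×10⁻³ / (1.39×10⁻⁴ × 1.15) = 12.1 m/s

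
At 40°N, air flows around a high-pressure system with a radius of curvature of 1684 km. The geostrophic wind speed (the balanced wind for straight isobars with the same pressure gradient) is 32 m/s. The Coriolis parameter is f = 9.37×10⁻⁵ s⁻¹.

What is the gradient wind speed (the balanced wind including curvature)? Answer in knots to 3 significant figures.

Around a high, pressure-gradient force acts outward with centrifugal, so Coriolis balances both:
fV = (1/ρ)|∂P/∂n| + V²/R  →  V² − fR·V + fR·V_g = 0
With fR = 9.37×10⁻⁵ × 1684×10³ m = 158 m/s:
V = [fR − √((fR)² − 4 fR V_g)]/2 = [158 − √(158² − 4×158×32)]/2 = 44.6 m/s
Supergeostrophic (V > V_g = 32 m/s), as expected around a high.
Converting: 44.6 m/s × 1.944 = 86.7 knots

86.7 knots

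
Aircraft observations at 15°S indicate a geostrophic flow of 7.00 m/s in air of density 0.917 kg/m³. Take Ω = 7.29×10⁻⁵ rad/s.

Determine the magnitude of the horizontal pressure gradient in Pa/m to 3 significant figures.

Coriolis parameter at 15°S:
f = 2Ω sin φ = 2 × 7.29×10⁻⁵ × sin 15° = 3.77×10⁻⁵ s⁻¹
Geostrophic balance rearranged: |∂P/∂n| = f ρ V_g
|∂P/∂n| = 3.77×10⁻⁵ × 0.917 × 7.00 = 2.42×10⁻⁴ Pa/m

2.42×10⁻⁴ Pa/m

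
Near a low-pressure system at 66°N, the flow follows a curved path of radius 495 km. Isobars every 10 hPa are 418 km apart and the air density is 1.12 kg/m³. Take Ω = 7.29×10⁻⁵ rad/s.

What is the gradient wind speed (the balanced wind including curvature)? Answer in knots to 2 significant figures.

26 knots

Coriolis parameter at 66°N:
f = 2Ω sin φ = 2 × 7.29×10⁻⁵ × sin 66° = 1.33×10⁻⁴ s⁻¹
Pressure gradient: |∂P/∂n| = 1000 Pa / 418000 m = 2.39×10⁻³ Pa/m
Geostrophic speed: V_g = |∂P/∂n|/(fρ) = 2.39×10⁻³/(1.33×10⁻⁴ × 1.12) = 16.0 m/s
Around a low, centrifugal force acts outward with Coriolis, so pressure-gradient force balances both:
(1/ρ)|∂P/∂n| = fV + V²/R  →  V² + fR·V − fR·V_g = 0
With fR = 1.33×10⁻⁴ × 495×10³ m = 65.9 m/s:
V = [−fR + √((fR)² + 4 fR V_g)]/2 = [−65.9 + √(65.9² + 4×65.9×16)]/2 = 13.3 m/s
Subgeostrophic (V < V_g = 16 m/s), as expected around a low.
Converting: 13.3 m/s × 1.944 = 26 knots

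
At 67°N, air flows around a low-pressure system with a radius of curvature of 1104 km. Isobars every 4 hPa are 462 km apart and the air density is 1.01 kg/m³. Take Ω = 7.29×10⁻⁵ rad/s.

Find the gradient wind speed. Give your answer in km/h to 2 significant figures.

Coriolis parameter at 67°N:
f = 2Ω sin φ = 2 × 7.29×10⁻⁵ × sin 67° = 1.34×10⁻⁴ s⁻¹
Pressure gradient: |∂P/∂n| = 400 Pa / 462000 m = 8.66×10⁻⁴ Pa/m
Geostrophic speed: V_g = |∂P/∂n|/(fρ) = 8.66×10⁻⁴/(1.34×10⁻⁴ × 1.01) = 6.39 m/s
Around a low, centrifugal force acts outward with Coriolis, so pressure-gradient force balances both:
(1/ρ)|∂P/∂n| = fV + V²/R  →  V² + fR·V − fR·V_g = 0
With fR = 1.34×10⁻⁴ × 1104×10³ m = 148 m/s:
V = [−fR + √((fR)² + 4 fR V_g)]/2 = [−148 + √(148² + 4×148×6.39)]/2 = 6.13 m/s
Subgeostrophic (V < V_g = 6.39 m/s), as expected around a low.
Converting: 6.13 m/s × 3.6 = 22 km/h

22 km/h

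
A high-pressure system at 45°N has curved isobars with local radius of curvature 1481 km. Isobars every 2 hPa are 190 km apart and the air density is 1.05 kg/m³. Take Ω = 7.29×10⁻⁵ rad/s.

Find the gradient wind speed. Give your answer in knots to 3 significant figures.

Coriolis parameter at 45°N:
f = 2Ω sin φ = 2 × 7.29×10⁻⁵ × sin 45° = 1.03×10⁻⁴ s⁻¹
Pressure gradient: |∂P/∂n| = 200 Pa / 190000 m = 1.05×10⁻³ Pa/m
Geostrophic speed: V_g = |∂P/∂n|/(fρ) = 1.05×10⁻³/(1.03×10⁻⁴ × 1.05) = 9.72 m/s
Around a high, pressure-gradient force acts outward with centrifugal, so Coriolis balances both:
fV = (1/ρ)|∂P/∂n| + V²/R  →  V² − fR·V + fR·V_g = 0
With fR = 1.03×10⁻⁴ × 1481×10³ m = 153 m/s:
V = [fR − √((fR)² − 4 fR V_g)]/2 = [153 − √(153² − 4×153×9.72)]/2 = 10.4 m/s
Supergeostrophic (V > V_g = 9.72 m/s), as expected around a high.
Converting: 10.4 m/s × 1.944 = 20.3 knots

20.3 knots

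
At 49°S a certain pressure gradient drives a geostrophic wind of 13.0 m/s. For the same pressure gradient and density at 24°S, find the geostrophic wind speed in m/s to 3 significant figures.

With the same pressure gradient and density, V_g ∝ 1/f ∝ 1/sin φ.
V₂ = V₁ · sin φ₁ / sin φ₂ = 13.0 × sin 49° / sin 24°
V₂ = 13.0 × 0.7547/0.4067 = 24.1 m/s

24.1 m/s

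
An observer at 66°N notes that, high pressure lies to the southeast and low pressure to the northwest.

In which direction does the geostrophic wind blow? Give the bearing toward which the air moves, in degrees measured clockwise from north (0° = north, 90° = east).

045°

The pressure-gradient force points toward the northwest (bearing 315°).
Geostrophic balance: in the Northern Hemisphere the Coriolis force deflects motion to the right, so the geostrophic wind blows 90° to the right of the pressure-gradient force (low pressure on the left).
Rotating 315° by 90° clockwise gives 045° — the wind blows toward the northeast.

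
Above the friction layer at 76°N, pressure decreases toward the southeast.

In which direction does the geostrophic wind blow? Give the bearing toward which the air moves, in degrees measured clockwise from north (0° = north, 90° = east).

225°

The pressure-gradient force points toward the southeast (bearing 135°).
Geostrophic balance: in the Northern Hemisphere the Coriolis force deflects motion to the right, so the geostrophic wind blows 90° to the right of the pressure-gradient force (low pressure on the left).
Rotating 135° by 90° clockwise gives 225° — the wind blows toward the southwest.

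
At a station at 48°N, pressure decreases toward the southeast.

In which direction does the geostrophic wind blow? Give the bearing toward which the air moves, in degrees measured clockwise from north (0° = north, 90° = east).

The pressure-gradient force points toward the southeast (bearing 135°).
Geostrophic balance: in the Northern Hemisphere the Coriolis force deflects motion to the right, so the geostrophic wind blows 90° to the right of the pressure-gradient force (low pressure on the left).
Rotating 135° by 90° clockwise gives 225° — the wind blows toward the southwest.

225°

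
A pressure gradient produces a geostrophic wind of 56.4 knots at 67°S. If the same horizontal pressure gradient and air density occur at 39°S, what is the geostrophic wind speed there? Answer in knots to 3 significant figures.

With the same pressure gradient and density, V_g ∝ 1/f ∝ 1/sin φ.
V₂ = V₁ · sin φ₁ / sin φ₂ = 56.4 × sin 67° / sin 39°
V₂ = 56.4 × 0.9205/0.6293 = 82.5 knots

82.5 knots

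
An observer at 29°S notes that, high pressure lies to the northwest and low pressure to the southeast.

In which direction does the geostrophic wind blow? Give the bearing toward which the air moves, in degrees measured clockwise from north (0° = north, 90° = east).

045°

The pressure-gradient force points toward the southeast (bearing 135°).
Geostrophic balance: in the Southern Hemisphere the Coriolis force deflects motion to the left, so the geostrophic wind blows 90° to the left of the pressure-gradient force (low pressure on the right).
Rotating 135° by 90° counterclockwise gives 045° — the wind blows toward the northeast.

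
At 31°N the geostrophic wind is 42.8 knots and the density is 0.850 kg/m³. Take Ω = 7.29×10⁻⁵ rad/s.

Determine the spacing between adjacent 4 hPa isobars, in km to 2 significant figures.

280 km

Coriolis parameter at 31°N:
f = 2Ω sin φ = 2 × 7.29×10⁻⁵ × sin 31° = 7.51×10⁻⁵ s⁻¹
Wind speed in SI: 42.8 knots = 22.0 m/s
Geostrophic balance rearranged: |∂P/∂n| = f ρ V_g
|∂P/∂n| = 7.51×10⁻⁵ × 0.850 × 22.0 = 1.41×10⁻³ Pa/m
Isobar spacing: Δn = ΔP/|∂P/∂n| = 400 Pa / 1.41×10⁻³ Pa/m = 284618 m ≈ 280 km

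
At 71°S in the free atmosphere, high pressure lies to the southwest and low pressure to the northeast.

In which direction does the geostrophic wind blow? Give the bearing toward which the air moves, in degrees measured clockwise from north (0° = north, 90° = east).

The pressure-gradient force points toward the northeast (bearing 045°).
Geostrophic balance: in the Southern Hemisphere the Coriolis force deflects motion to the left, so the geostrophic wind blows 90° to the left of the pressure-gradient force (low pressure on the right).
Rotating 045° by 90° counterclockwise gives 315° — the wind blows toward the northwest.

315°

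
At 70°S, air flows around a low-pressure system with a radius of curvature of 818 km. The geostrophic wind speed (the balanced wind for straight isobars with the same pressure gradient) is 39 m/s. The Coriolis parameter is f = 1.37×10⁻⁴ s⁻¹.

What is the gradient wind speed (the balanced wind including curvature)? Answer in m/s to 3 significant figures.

Around a low, centrifugal force acts outward with Coriolis, so pressure-gradient force balances both:
(1/ρ)|∂P/∂n| = fV + V²/R  →  V² + fR·V − fR·V_g = 0
With fR = 1.37×10⁻⁴ × 818×10³ m = 112 m/s:
V = [−fR + √((fR)² + 4 fR V_g)]/2 = [−112 + √(112² + 4×112×39)]/2 = 30.6 m/s
Subgeostrophic (V < V_g = 39 m/s), as expected around a low.

30.6 m/s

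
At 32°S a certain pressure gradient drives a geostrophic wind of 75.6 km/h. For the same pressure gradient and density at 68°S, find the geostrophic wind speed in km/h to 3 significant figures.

43.2 km/h

With the same pressure gradient and density, V_g ∝ 1/f ∝ 1/sin φ.
V₂ = V₁ · sin φ₁ / sin φ₂ = 75.6 × sin 32° / sin 68°
V₂ = 75.6 × 0.5299/0.9272 = 43.2 km/h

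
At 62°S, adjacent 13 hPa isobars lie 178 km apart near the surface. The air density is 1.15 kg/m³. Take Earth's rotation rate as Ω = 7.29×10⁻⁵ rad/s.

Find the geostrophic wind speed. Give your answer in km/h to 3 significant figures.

178 km/h

Coriolis parameter at 62°S:
f = 2Ω sin φ = 2 × 7.29×10⁻⁵ × sin 62° = 1.29×10⁻⁴ s⁻¹
Pressure gradient: |∂P/∂n| = 1300 Pa / 178000 m = 7.30×10⁻³ Pa/m
Geostrophic balance (pressure-gradient force = Coriolis force):
V_g = (1/(fρ)) |∂P/∂n| = 7.30×10⁻³ / (1.29×10⁻⁴ × 1.15) = 49.3 m/s
Converting: 49.3 m/s × 3.6 = 178 km/h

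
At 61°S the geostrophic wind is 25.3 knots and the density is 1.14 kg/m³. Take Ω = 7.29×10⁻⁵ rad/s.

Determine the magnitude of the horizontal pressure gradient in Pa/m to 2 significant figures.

Coriolis parameter at 61°S:
f = 2Ω sin φ = 2 × 7.29×10⁻⁵ × sin 61° = 1.28×10⁻⁴ s⁻¹
Wind speed in SI: 25.3 knots = 13.0 m/s
Geostrophic balance rearranged: |∂P/∂n| = f ρ V_g
|∂P/∂n| = 1.28×10⁻⁴ × 1.14 × 13.0 = 1.89×10⁻³ Pa/m

1.9×10⁻³ Pa/m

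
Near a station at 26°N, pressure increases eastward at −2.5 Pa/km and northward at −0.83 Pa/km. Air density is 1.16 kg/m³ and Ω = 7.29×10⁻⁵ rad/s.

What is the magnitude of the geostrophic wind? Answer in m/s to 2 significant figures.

Coriolis parameter at 26°N:
f = 2Ω sin φ = 2 × 7.29×10⁻⁵ × sin 26° = 6.39×10⁻⁵ s⁻¹
Component geostrophic relations (x east, y north):
u_g = −(1/(fρ)) ∂P/∂y,  v_g = (1/(fρ)) ∂P/∂x
u_g = −(−0.83×10⁻³)/(6.39×10⁻⁵ × 1.16) = 11.2 m/s;  v_g = (−2.5×10⁻³)/(6.39×10⁻⁵ × 1.16) = −33.7 m/s
|V_g| = √(u_g² + v_g²) = 35.5 m/s

36 m/s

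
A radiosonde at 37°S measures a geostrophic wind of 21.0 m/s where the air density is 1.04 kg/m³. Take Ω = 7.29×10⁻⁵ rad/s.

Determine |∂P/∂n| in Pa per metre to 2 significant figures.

1.9×10⁻³ Pa/m

Coriolis parameter at 37°S:
f = 2Ω sin φ = 2 × 7.29×10⁻⁵ × sin 37° = 8.77×10⁻⁵ s⁻¹
Geostrophic balance rearranged: |∂P/∂n| = f ρ V_g
|∂P/∂n| = 8.77×10⁻⁵ × 1.04 × 21.0 = 1.92×10⁻³ Pa/m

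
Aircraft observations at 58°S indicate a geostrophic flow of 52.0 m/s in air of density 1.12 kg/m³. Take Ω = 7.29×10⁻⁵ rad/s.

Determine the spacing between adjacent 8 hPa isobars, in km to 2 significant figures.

Coriolis parameter at 58°S:
f = 2Ω sin φ = 2 × 7.29×10⁻⁵ × sin 58° = 1.24×10⁻⁴ s⁻¹
Geostrophic balance rearranged: |∂P/∂n| = f ρ V_g
|∂P/∂n| = 1.24×10⁻⁴ × 1.12 × 52.0 = 7.20×10⁻³ Pa/m
Isobar spacing: Δn = ΔP/|∂P/∂n| = 800 Pa / 7.20×10⁻³ Pa/m = 111094 m ≈ 110 km

110 km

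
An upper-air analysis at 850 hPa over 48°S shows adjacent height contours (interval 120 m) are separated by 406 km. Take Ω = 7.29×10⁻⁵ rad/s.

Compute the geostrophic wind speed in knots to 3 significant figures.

Coriolis parameter at 48°S:
f = 2Ω sin φ = 2 × 7.29×10⁻⁵ × sin 48° = 1.08×10⁻⁴ s⁻¹
Height gradient: |∂Z/∂n| = 120 m / 406000 m = 2.96×10⁻⁴
On a pressure surface, geostrophic balance gives V_g = (g/f)|∂Z/∂n|:
V_g = 9.81 × 2.96×10⁻⁴ / 1.08×10⁻⁴ = 26.8 m/s
Converting: 26.8 m/s × 1.944 = 52.0 knots

52.0 knots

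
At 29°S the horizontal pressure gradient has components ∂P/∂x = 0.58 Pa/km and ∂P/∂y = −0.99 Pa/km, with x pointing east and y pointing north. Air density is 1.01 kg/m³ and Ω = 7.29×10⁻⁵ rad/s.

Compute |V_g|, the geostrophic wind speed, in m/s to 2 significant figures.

Coriolis parameter at 29°S:
f = 2Ω sin φ = 2 × 7.29×10⁻⁵ × sin 29° = 7.07×10⁻⁵ s⁻¹
In the Southern Hemisphere f is negative: f = −7.07×10⁻⁵ s⁻¹.
Component geostrophic relations (x east, y north):
u_g = −(1/(fρ)) ∂P/∂y,  v_g = (1/(fρ)) ∂P/∂x
u_g = −(−0.99×10⁻³)/(−7.07×10⁻⁵ × 1.01) = −13.9 m/s;  v_g = (0.58×10⁻³)/(−7.07×10⁻⁵ × 1.01) = −8.12 m/s
|V_g| = √(u_g² + v_g²) = 16.1 m/s

16 m/s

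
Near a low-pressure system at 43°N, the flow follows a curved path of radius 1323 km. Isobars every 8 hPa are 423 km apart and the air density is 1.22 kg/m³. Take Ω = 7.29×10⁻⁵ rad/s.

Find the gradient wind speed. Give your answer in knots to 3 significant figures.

Coriolis parameter at 43°N:
f = 2Ω sin φ = 2 × 7.29×10⁻⁵ × sin 43° = 9.94×10⁻⁵ s⁻¹
Pressure gradient: |∂P/∂n| = 800 Pa / 423000 m = 1.89×10⁻³ Pa/m
Geostrophic speed: V_g = |∂P/∂n|/(fρ) = 1.89×10⁻³/(9.94×10⁻⁵ × 1.22) = 15.6 m/s
Around a low, centrifugal force acts outward with Coriolis, so pressure-gradient force balances both:
(1/ρ)|∂P/∂n| = fV + V²/R  →  V² + fR·V − fR·V_g = 0
With fR = 9.94×10⁻⁵ × 1323×10³ m = 132 m/s:
V = [−fR + √((fR)² + 4 fR V_g)]/2 = [−132 + √(132² + 4×132×15.6)]/2 = 14.1 m/s
Subgeostrophic (V < V_g = 15.6 m/s), as expected around a low.
Converting: 14.1 m/s × 1.944 = 27.4 knots

27.4 knots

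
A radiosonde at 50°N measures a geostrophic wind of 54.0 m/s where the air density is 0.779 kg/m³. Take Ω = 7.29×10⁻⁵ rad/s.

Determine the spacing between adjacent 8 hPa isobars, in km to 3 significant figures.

170 km

Coriolis parameter at 50°N:
f = 2Ω sin φ = 2 × 7.29×10⁻⁵ × sin 50° = 1.12×10⁻⁴ s⁻¹
Geostrophic balance rearranged: |∂P/∂n| = f ρ V_g
|∂P/∂n| = 1.12×10⁻⁴ × 0.779 × 54.0 = 4.70×10⁻³ Pa/m
Isobar spacing: Δn = ΔP/|∂P/∂n| = 800 Pa / 4.70×10⁻³ Pa/m = 170274 m ≈ 170 km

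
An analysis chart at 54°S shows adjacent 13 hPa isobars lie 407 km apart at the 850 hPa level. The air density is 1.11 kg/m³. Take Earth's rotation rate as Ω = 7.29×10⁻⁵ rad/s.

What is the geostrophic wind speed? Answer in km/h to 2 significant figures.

Coriolis parameter at 54°S:
f = 2Ω sin φ = 2 × 7.29×10⁻⁵ × sin 54° = 1.18×10⁻⁴ s⁻¹
Pressure gradient: |∂P/∂n| = 1300 Pa / 407000 m = 3.19×10⁻³ Pa/m
Geostrophic balance (pressure-gradient force = Coriolis force):
V_g = (1/(fρ)) |∂P/∂n| = 3.19×10⁻³ / (1.18×10⁻⁴ × 1.11) = 24.4 m/s
Converting: 24.4 m/s × 3.6 = 88 km/h

88 km/h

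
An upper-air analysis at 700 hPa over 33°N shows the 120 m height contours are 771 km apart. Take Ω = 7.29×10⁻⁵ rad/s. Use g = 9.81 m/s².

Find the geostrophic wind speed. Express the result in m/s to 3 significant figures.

Coriolis parameter at 33°N:
f = 2Ω sin φ = 2 × 7.29×10⁻⁵ × sin 33° = 7.94×10⁻⁵ s⁻¹
Height gradient: |∂Z/∂n| = 120 m / 771000 m = 1.56×10⁻⁴
On a pressure surface, geostrophic balance gives V_g = (g/f)|∂Z/∂n|:
V_g = 9.81 × 1.56×10⁻⁴ / 7.94×10⁻⁵ = 19.2 m/s

19.2 m/s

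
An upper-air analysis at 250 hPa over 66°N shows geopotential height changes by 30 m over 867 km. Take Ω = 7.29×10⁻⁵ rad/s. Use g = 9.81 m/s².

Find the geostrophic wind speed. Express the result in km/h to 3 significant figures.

Coriolis parameter at 66°N:
f = 2Ω sin φ = 2 × 7.29×10⁻⁵ × sin 66° = 1.33×10⁻⁴ s⁻¹
Height gradient: |∂Z/∂n| = 30 m / 867000 m = 3.46×10⁻⁵
On a pressure surface, geostrophic balance gives V_g = (g/f)|∂Z/∂n|:
V_g = 9.81 × 3.46×10⁻⁵ / 1.33×10⁻⁴ = 2.55 m/s
Converting: 2.55 m/s × 3.6 = 9.17 km/h

9.17 km/h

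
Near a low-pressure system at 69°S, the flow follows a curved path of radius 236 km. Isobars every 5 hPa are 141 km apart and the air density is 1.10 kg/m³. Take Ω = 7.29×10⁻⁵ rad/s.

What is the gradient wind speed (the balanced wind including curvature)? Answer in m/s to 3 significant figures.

15.9 m/s

Coriolis parameter at 69°S:
f = 2Ω sin φ = 2 × 7.29×10⁻⁵ × sin 69° = 1.36×10⁻⁴ s⁻¹
Pressure gradient: |∂P/∂n| = 500 Pa / 141000 m = 3.55×10⁻³ Pa/m
Geostrophic speed: V_g = |∂P/∂n|/(fρ) = 3.55×10⁻³/(1.36×10⁻⁴ × 1.10) = 23.7 m/s
Around a low, centrifugal force acts outward with Coriolis, so pressure-gradient force balances both:
(1/ρ)|∂P/∂n| = fV + V²/R  →  V² + fR·V − fR·V_g = 0
With fR = 1.36×10⁻⁴ × 236×10³ m = 32.1 m/s:
V = [−fR + √((fR)² + 4 fR V_g)]/2 = [−32.1 + √(32.1² + 4×32.1×23.7)]/2 = 15.9 m/s
Subgeostrophic (V < V_g = 23.7 m/s), as expected around a low.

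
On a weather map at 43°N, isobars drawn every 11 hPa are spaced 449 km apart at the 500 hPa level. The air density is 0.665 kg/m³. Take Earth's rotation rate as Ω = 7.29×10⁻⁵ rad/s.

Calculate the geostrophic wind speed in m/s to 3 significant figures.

Coriolis parameter at 43°N:
f = 2Ω sin φ = 2 × 7.29×10⁻⁵ × sin 43° = 9.94×10⁻⁵ s⁻¹
Pressure gradient: |∂P/∂n| = 1100 Pa / 449000 m = 2.45×10⁻³ Pa/m
Geostrophic balance (pressure-gradient force = Coriolis force):
V_g = (1/(fρ)) |∂P/∂n| = 2.45×10⁻³ / (9.94×10⁻⁵ × 0.665) = 37.0 m/s

37.0 m/s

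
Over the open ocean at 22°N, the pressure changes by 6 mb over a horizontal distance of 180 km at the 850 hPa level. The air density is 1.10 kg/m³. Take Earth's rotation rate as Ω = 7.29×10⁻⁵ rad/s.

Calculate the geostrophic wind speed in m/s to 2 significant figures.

Coriolis parameter at 22°N:
f = 2Ω sin φ = 2 × 7.29×10⁻⁵ × sin 22° = 5.46×10⁻⁵ s⁻¹
Pressure gradient: |∂P/∂n| = 600 Pa / 180000 m = 3.33×10⁻³ Pa/m
Geostrophic balance (pressure-gradient force = Coriolis force):
V_g = (1/(fρ)) |∂P/∂n| = 3.33×10⁻³ / (5.46×10⁻⁵ × 1.10) = 55.5 m/s

55 m/s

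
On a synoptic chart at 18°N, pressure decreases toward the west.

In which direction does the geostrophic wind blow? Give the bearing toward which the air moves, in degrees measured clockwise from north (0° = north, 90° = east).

000°

The pressure-gradient force points toward the west (bearing 270°).
Geostrophic balance: in the Northern Hemisphere the Coriolis force deflects motion to the right, so the geostrophic wind blows 90° to the right of the pressure-gradient force (low pressure on the left).
Rotating 270° by 90° clockwise gives 000° — the wind blows toward the north.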